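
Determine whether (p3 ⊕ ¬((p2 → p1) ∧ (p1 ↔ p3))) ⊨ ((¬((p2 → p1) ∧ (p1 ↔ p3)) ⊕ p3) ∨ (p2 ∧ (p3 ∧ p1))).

yes

  p1     p2     p3   |    φ      ψ  
 True   True   True  |   True   True
 True   True  False  |   True   True
 True  False   True  |   True   True
 True  False  False  |   True   True
False   True   True  |  False  False
False   True  False  |   True   True
False  False   True  |  False  False
False  False  False  |  False  False
In every row where φ is true, ψ is also true, so φ ⊨ ψ.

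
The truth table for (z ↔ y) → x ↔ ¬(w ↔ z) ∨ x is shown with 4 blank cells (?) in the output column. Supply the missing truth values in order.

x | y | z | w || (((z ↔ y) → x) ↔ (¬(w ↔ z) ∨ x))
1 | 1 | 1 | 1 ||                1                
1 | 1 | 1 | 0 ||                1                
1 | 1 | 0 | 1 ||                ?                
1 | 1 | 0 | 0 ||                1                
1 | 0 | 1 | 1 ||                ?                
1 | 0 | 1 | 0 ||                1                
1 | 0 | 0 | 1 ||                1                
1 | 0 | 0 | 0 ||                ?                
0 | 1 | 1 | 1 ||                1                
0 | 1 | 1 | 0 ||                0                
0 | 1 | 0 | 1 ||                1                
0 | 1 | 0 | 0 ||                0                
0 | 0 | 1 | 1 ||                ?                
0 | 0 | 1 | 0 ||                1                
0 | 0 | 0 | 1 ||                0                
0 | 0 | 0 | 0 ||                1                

Row x=1, y=1, z=0, w=1: ((z ↔ y) → x) = 1, (¬(w ↔ z) ∨ x) = 1, so (((z ↔ y) → x) ↔ (¬(w ↔ z) ∨ x)) = 1.
Row x=1, y=0, z=1, w=1: ((z ↔ y) → x) = 1, (¬(w ↔ z) ∨ x) = 1, so (((z ↔ y) → x) ↔ (¬(w ↔ z) ∨ x)) = 1.
Row x=1, y=0, z=0, w=0: ((z ↔ y) → x) = 1, (¬(w ↔ z) ∨ x) = 1, so (((z ↔ y) → x) ↔ (¬(w ↔ z) ∨ x)) = 1.
Row x=0, y=0, z=1, w=1: ((z ↔ y) → x) = 1, (¬(w ↔ z) ∨ x) = 0, so (((z ↔ y) → x) ↔ (¬(w ↔ z) ∨ x)) = 0.

1, 1, 1, 0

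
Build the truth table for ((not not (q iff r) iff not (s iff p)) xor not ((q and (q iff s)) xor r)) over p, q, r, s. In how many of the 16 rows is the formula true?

p  q  r  s  |  φ
F  F  F  F  |  T
F  F  F  T  |  F
F  F  T  F  |  T
F  F  T  T  |  F
F  T  F  F  |  F
F  T  F  T  |  F
F  T  T  F  |  F
F  T  T  T  |  F
T  F  F  F  |  F
T  F  F  T  |  T
T  F  T  F  |  F
T  F  T  T  |  T
T  T  F  F  |  T
T  T  F  T  |  T
T  T  T  F  |  T
T  T  T  T  |  T
The formula is true on 8 of the 16 rows.

8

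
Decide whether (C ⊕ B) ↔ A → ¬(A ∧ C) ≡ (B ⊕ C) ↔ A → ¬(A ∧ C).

equivalent

A  B  C  |  φ  ψ
1  1  1  |  1  1
1  1  0  |  1  1
1  0  1  |  0  0
1  0  0  |  0  0
0  1  1  |  0  0
0  1  0  |  1  1
0  0  1  |  1  1
0  0  0  |  0  0
The columns for φ and ψ agree on every row, so they are logically equivalent.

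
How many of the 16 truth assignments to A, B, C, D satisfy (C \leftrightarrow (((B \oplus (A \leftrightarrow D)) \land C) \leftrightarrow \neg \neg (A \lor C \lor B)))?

10

A  B  C  D  |  (A \leftrightarrow D)  (A \lor C \lor B)  \neg (A \lor C \lor B)  \neg \neg (A \lor C \lor B)  φ
F  F  F  F  |            T                    F                    T                          F               F
F  F  F  T  |            F                    F                    T                          F               F
F  F  T  F  |            T                    T                    F                          T               T
F  F  T  T  |            F                    T                    F                          T               F
F  T  F  F  |            T                    T                    F                          T               T
F  T  F  T  |            F                    T                    F                          T               T
F  T  T  F  |            T                    T                    F                          T               F
F  T  T  T  |            F                    T                    F                          T               T
T  F  F  F  |            F                    T                    F                          T               T
T  F  F  T  |            T                    T                    F                          T               T
T  F  T  F  |            F                    T                    F                          T               F
T  F  T  T  |            T                    T                    F                          T               T
T  T  F  F  |            F                    T                    F                          T               T
T  T  F  T  |            T                    T                    F                          T               T
T  T  T  F  |            F                    T                    F                          T               T
T  T  T  T  |            T                    T                    F                          T               F
The formula is true on 10 of the 16 rows.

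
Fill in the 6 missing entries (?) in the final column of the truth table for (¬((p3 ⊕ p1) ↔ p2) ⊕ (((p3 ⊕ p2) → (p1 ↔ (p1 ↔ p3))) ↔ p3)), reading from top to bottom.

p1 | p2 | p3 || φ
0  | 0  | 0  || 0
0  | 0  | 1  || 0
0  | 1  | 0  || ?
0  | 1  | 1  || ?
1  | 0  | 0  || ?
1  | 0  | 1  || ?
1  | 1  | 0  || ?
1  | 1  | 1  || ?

Row p1=0, p2=1, p3=0: ¬((p3 ⊕ p1) ↔ p2) = 1, (((p3 ⊕ p2) → (p1 ↔ (p1 ↔ p3))) ↔ p3) = 1, so the formula = 0.
Row p1=0, p2=1, p3=1: ¬((p3 ⊕ p1) ↔ p2) = 0, (((p3 ⊕ p2) → (p1 ↔ (p1 ↔ p3))) ↔ p3) = 1, so the formula = 1.
Row p1=1, p2=0, p3=0: ¬((p3 ⊕ p1) ↔ p2) = 1, (((p3 ⊕ p2) → (p1 ↔ (p1 ↔ p3))) ↔ p3) = 0, so the formula = 1.
Row p1=1, p2=0, p3=1: ¬((p3 ⊕ p1) ↔ p2) = 0, (((p3 ⊕ p2) → (p1 ↔ (p1 ↔ p3))) ↔ p3) = 1, so the formula = 1.
Row p1=1, p2=1, p3=0: ¬((p3 ⊕ p1) ↔ p2) = 0, (((p3 ⊕ p2) → (p1 ↔ (p1 ↔ p3))) ↔ p3) = 1, so the formula = 1.
Row p1=1, p2=1, p3=1: ¬((p3 ⊕ p1) ↔ p2) = 1, (((p3 ⊕ p2) → (p1 ↔ (p1 ↔ p3))) ↔ p3) = 1, so the formula = 0.

0, 1, 1, 1, 1, 0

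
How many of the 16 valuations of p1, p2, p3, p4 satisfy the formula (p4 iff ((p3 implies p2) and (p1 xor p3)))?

p1  p2  p3  p4  |  φ
0   0   0   0   |  1
0   0   0   1   |  0
0   0   1   0   |  1
0   0   1   1   |  0
0   1   0   0   |  1
0   1   0   1   |  0
0   1   1   0   |  0
0   1   1   1   |  1
1   0   0   0   |  0
1   0   0   1   |  1
1   0   1   0   |  1
1   0   1   1   |  0
1   1   0   0   |  0
1   1   0   1   |  1
1   1   1   0   |  1
1   1   1   1   |  0
The formula is true on 8 of the 16 rows.

8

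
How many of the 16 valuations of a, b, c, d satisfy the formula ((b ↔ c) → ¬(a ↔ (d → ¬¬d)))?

12

a | b | c | d || (b ↔ c) | ¬d | ¬¬d | (d → ¬¬d) | (a ↔ (d → ¬¬d)) | ¬(a ↔ (d → ¬¬d)) | ((b ↔ c) → ¬(a ↔ (d → ¬¬d)))
F | F | F | F ||    T    | T  |  F  |     T     |        F        |        T         |              T              
F | F | F | T ||    T    | F  |  T  |     T     |        F        |        T         |              T              
F | F | T | F ||    F    | T  |  F  |     T     |        F        |        T         |              T              
F | F | T | T ||    F    | F  |  T  |     T     |        F        |        T         |              T              
F | T | F | F ||    F    | T  |  F  |     T     |        F        |        T         |              T              
F | T | F | T ||    F    | F  |  T  |     T     |        F        |        T         |              T              
F | T | T | F ||    T    | T  |  F  |     T     |        F        |        T         |              T              
F | T | T | T ||    T    | F  |  T  |     T     |        F        |        T         |              T              
T | F | F | F ||    T    | T  |  F  |     T     |        T        |        F         |              F              
T | F | F | T ||    T    | F  |  T  |     T     |        T        |        F         |              F              
T | F | T | F ||    F    | T  |  F  |     T     |        T        |        F         |              T              
T | F | T | T ||    F    | F  |  T  |     T     |        T        |        F         |              T              
T | T | F | F ||    F    | T  |  F  |     T     |        T        |        F         |              T              
T | T | F | T ||    F    | F  |  T  |     T     |        T        |        F         |              T              
T | T | T | F ||    T    | T  |  F  |     T     |        T        |        F         |              F              
T | T | T | T ||    T    | F  |  T  |     T     |        T        |        F         |              F              
The formula is true on 12 of the 16 rows.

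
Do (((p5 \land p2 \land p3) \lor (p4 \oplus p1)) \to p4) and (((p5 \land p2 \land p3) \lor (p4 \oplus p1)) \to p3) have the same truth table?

  p1     p2     p3     p4     p5   |    φ      ψ  
False  False  False  False  False  |   True   True
False  False  False  False   True  |   True   True
False  False  False   True  False  |   True  False
False  False  False   True   True  |   True  False
False  False   True  False  False  |   True   True
False  False   True  False   True  |   True   True
False  False   True   True  False  |   True   True
False  False   True   True   True  |   True   True
False   True  False  False  False  |   True   True
False   True  False  False   True  |   True   True
False   True  False   True  False  |   True  False
False   True  False   True   True  |   True  False
False   True   True  False  False  |   True   True
False   True   True  False   True  |  False   True
False   True   True   True  False  |   True   True
False   True   True   True   True  |   True   True
 True  False  False  False  False  |  False  False
 True  False  False  False   True  |  False  False
 True  False  False   True  False  |   True   True
 True  False  False   True   True  |   True   True
 True  False   True  False  False  |  False   True
 True  False   True  False   True  |  False   True
 True  False   True   True  False  |   True   True
 True  False   True   True   True  |   True   True
 True   True  False  False  False  |  False  False
 True   True  False  False   True  |  False  False
 True   True  False   True  False  |   True   True
 True   True  False   True   True  |   True   True
 True   True   True  False  False  |  False   True
 True   True   True  False   True  |  False   True
 True   True   True   True  False  |   True   True
 True   True   True   True   True  |   True   True
The columns differ at p1=False, p2=False, p3=False, p4=True, p5=False (φ=True, ψ=False), so they are not equivalent.

not equivalent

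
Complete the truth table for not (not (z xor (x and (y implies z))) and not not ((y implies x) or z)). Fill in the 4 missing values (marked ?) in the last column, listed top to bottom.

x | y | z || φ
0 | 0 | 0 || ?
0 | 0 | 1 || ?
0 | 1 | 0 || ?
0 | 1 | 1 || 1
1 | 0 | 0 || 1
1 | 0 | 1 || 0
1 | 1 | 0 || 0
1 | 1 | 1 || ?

Row x=0, y=0, z=0: not (z xor (x and (y implies z))) = 1, not not ((y implies x) or z) = 1, (not (z xor (x and (y implies z))) and not not ((y implies x) or z)) = 1, so the formula = 0.
Row x=0, y=0, z=1: not (z xor (x and (y implies z))) = 0, not not ((y implies x) or z) = 1, (not (z xor (x and (y implies z))) and not not ((y implies x) or z)) = 0, so the formula = 1.
Row x=0, y=1, z=0: not (z xor (x and (y implies z))) = 1, not not ((y implies x) or z) = 0, (not (z xor (x and (y implies z))) and not not ((y implies x) or z)) = 0, so the formula = 1.
Row x=1, y=1, z=1: not (z xor (x and (y implies z))) = 1, not not ((y implies x) or z) = 1, (not (z xor (x and (y implies z))) and not not ((y implies x) or z)) = 1, so the formula = 0.

0, 1, 1, 0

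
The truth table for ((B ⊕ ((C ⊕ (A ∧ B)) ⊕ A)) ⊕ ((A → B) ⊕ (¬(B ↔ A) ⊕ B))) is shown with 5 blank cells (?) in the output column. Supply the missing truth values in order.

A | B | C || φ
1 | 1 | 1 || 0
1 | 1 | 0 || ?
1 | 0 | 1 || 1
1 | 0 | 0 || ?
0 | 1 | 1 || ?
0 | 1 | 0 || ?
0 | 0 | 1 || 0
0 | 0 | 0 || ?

Row A=1, B=1, C=0: (B ⊕ ((C ⊕ (A ∧ B)) ⊕ A)) = 1, ((A → B) ⊕ (¬(B ↔ A) ⊕ B)) = 0, so the formula = 1.
Row A=1, B=0, C=0: (B ⊕ ((C ⊕ (A ∧ B)) ⊕ A)) = 1, ((A → B) ⊕ (¬(B ↔ A) ⊕ B)) = 1, so the formula = 0.
Row A=0, B=1, C=1: (B ⊕ ((C ⊕ (A ∧ B)) ⊕ A)) = 0, ((A → B) ⊕ (¬(B ↔ A) ⊕ B)) = 1, so the formula = 1.
Row A=0, B=1, C=0: (B ⊕ ((C ⊕ (A ∧ B)) ⊕ A)) = 1, ((A → B) ⊕ (¬(B ↔ A) ⊕ B)) = 1, so the formula = 0.
Row A=0, B=0, C=0: (B ⊕ ((C ⊕ (A ∧ B)) ⊕ A)) = 0, ((A → B) ⊕ (¬(B ↔ A) ⊕ B)) = 1, so the formula = 1.

1, 0, 1, 0, 1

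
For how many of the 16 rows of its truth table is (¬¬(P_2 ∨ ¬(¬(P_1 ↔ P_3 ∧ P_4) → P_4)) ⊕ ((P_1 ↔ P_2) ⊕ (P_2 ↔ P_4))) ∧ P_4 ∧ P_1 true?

2

P_1 | P_2 | P_3 | P_4 || φ
 1  |  1  |  1  |  1  || 1
 1  |  1  |  1  |  0  || 0
 1  |  1  |  0  |  1  || 1
 1  |  1  |  0  |  0  || 0
 1  |  0  |  1  |  1  || 0
 1  |  0  |  1  |  0  || 0
 1  |  0  |  0  |  1  || 0
 1  |  0  |  0  |  0  || 0
 0  |  1  |  1  |  1  || 0
 0  |  1  |  1  |  0  || 0
 0  |  1  |  0  |  1  || 0
 0  |  1  |  0  |  0  || 0
 0  |  0  |  1  |  1  || 0
 0  |  0  |  1  |  0  || 0
 0  |  0  |  0  |  1  || 0
 0  |  0  |  0  |  0  || 0
The formula is true on 2 of the 16 rows.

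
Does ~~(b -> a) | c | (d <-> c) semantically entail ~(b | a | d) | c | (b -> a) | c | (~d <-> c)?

  a   |   b   |   c   |   d   |   φ   |   ψ  
----- | ----- | ----- | ----- | ----- | -----
False | False | False | False |  True |  True
False | False | False |  True |  True |  True
False | False |  True | False |  True |  True
False | False |  True |  True |  True |  True
False |  True | False | False |  True | False
False |  True | False |  True | False |  True
False |  True |  True | False |  True |  True
False |  True |  True |  True |  True |  True
 True | False | False | False |  True |  True
 True | False | False |  True |  True |  True
 True | False |  True | False |  True |  True
 True | False |  True |  True |  True |  True
 True |  True | False | False |  True |  True
 True |  True | False |  True |  True |  True
 True |  True |  True | False |  True |  True
 True |  True |  True |  True |  True |  True
At a=False, b=True, c=False, d=False we have φ true but ψ false, so φ does not entail ψ.

no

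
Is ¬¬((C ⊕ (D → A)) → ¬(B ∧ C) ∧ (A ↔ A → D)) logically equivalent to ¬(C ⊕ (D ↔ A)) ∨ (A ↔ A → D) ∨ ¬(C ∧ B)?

A | B | C | D || φ | ψ
T | T | T | T || T | T
T | T | T | F || T | F
T | T | F | T || T | T
T | T | F | F || F | T
T | F | T | T || T | T
T | F | T | F || T | T
T | F | F | T || T | T
T | F | F | F || F | T
F | T | T | T || F | F
F | T | T | F || T | T
F | T | F | T || T | T
F | T | F | F || F | T
F | F | T | T || F | T
F | F | T | F || T | T
F | F | F | T || T | T
F | F | F | F || F | T
The columns differ at A=T, B=T, C=T, D=F (φ=T, ψ=F), so they are not equivalent.

not equivalent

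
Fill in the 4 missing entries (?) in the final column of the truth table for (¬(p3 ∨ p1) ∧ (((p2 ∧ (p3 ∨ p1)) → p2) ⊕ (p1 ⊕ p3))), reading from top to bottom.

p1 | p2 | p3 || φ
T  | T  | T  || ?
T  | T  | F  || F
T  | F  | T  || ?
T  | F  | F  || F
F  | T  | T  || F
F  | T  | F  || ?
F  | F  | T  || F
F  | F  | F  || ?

F, F, T, T

Row p1=T, p2=T, p3=T: ¬(p3 ∨ p1) = F, (((p2 ∧ (p3 ∨ p1)) → p2) ⊕ (p1 ⊕ p3)) = T, so the formula = F.
Row p1=T, p2=F, p3=T: ¬(p3 ∨ p1) = F, (((p2 ∧ (p3 ∨ p1)) → p2) ⊕ (p1 ⊕ p3)) = T, so the formula = F.
Row p1=F, p2=T, p3=F: ¬(p3 ∨ p1) = T, (((p2 ∧ (p3 ∨ p1)) → p2) ⊕ (p1 ⊕ p3)) = T, so the formula = T.
Row p1=F, p2=F, p3=F: ¬(p3 ∨ p1) = T, (((p2 ∧ (p3 ∨ p1)) → p2) ⊕ (p1 ⊕ p3)) = T, so the formula = T.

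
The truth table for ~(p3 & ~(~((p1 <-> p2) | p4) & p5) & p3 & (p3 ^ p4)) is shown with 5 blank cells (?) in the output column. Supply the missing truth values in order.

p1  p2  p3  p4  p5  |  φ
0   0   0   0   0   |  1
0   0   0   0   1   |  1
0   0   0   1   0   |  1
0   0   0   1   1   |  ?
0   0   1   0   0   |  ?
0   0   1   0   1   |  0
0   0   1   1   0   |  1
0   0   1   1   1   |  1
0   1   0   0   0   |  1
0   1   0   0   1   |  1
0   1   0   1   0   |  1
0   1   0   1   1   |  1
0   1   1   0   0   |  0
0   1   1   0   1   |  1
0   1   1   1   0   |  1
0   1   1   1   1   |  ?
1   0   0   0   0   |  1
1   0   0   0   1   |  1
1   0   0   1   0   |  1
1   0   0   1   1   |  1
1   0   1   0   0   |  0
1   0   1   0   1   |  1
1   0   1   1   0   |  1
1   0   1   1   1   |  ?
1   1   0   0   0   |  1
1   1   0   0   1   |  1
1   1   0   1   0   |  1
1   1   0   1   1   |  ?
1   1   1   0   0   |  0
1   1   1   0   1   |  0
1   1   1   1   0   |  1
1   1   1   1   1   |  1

Row p1=0, p2=0, p3=0, p4=1, p5=1: (~(~((p1 <-> p2) | p4) & p5) & p3 & (p3 ^ p4)) = 0, (p3 & ~(~((p1 <-> p2) | p4) & p5) & p3 & (p3 ^ p4)) = 0, so the formula = 1.
Row p1=0, p2=0, p3=1, p4=0, p5=0: (~(~((p1 <-> p2) | p4) & p5) & p3 & (p3 ^ p4)) = 1, (p3 & ~(~((p1 <-> p2) | p4) & p5) & p3 & (p3 ^ p4)) = 1, so the formula = 0.
Row p1=0, p2=1, p3=1, p4=1, p5=1: (~(~((p1 <-> p2) | p4) & p5) & p3 & (p3 ^ p4)) = 0, (p3 & ~(~((p1 <-> p2) | p4) & p5) & p3 & (p3 ^ p4)) = 0, so the formula = 1.
Row p1=1, p2=0, p3=1, p4=1, p5=1: (~(~((p1 <-> p2) | p4) & p5) & p3 & (p3 ^ p4)) = 0, (p3 & ~(~((p1 <-> p2) | p4) & p5) & p3 & (p3 ^ p4)) = 0, so the formula = 1.
Row p1=1, p2=1, p3=0, p4=1, p5=1: (~(~((p1 <-> p2) | p4) & p5) & p3 & (p3 ^ p4)) = 0, (p3 & ~(~((p1 <-> p2) | p4) & p5) & p3 & (p3 ^ p4)) = 0, so the formula = 1.

1, 0, 1, 1, 1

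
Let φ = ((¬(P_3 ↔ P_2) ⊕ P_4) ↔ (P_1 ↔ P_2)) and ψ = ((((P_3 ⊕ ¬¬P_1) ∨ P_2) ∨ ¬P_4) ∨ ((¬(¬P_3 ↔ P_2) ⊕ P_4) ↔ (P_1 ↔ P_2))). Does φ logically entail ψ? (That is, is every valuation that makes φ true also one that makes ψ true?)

P_1  P_2  P_3  P_4  |  φ  ψ
 T    T    T    T   |  T  T
 T    T    T    F   |  F  T
 T    T    F    T   |  F  T
 T    T    F    F   |  T  T
 T    F    T    T   |  T  F
 T    F    T    F   |  F  T
 T    F    F    T   |  F  T
 T    F    F    F   |  T  T
 F    T    T    T   |  F  T
 F    T    T    F   |  T  T
 F    T    F    T   |  T  T
 F    T    F    F   |  F  T
 F    F    T    T   |  F  T
 F    F    T    F   |  T  T
 F    F    F    T   |  T  F
 F    F    F    F   |  F  T
At P_1=T, P_2=F, P_3=T, P_4=T we have φ true but ψ false, so φ does not entail ψ.

no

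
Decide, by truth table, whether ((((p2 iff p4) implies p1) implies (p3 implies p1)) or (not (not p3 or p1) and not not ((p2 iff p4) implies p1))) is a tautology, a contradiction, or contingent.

p1  p2  p3  p4  |  φ
0   0   0   0   |  1
0   0   0   1   |  1
0   0   1   0   |  1
0   0   1   1   |  1
0   1   0   0   |  1
0   1   0   1   |  1
0   1   1   0   |  1
0   1   1   1   |  1
1   0   0   0   |  1
1   0   0   1   |  1
1   0   1   0   |  1
1   0   1   1   |  1
1   1   0   0   |  1
1   1   0   1   |  1
1   1   1   0   |  1
1   1   1   1   |  1
Every row is 1, so the formula is a tautology.

tautology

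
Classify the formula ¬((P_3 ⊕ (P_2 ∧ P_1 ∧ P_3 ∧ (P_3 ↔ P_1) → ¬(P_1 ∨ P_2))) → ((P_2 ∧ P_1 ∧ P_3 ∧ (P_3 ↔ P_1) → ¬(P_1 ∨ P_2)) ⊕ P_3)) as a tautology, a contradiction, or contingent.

 P_1  |  P_2  |  P_3  | (P_2 ∧ P_1 ∧ P_3) | (P_3 ↔ P_1) | (P_1 ∨ P_2) | ¬(P_1 ∨ P_2) |   φ  
----- | ----- | ----- | ----------------- | ----------- | ----------- | ------------ | -----
 True |  True |  True |        True       |     True    |     True    |    False     | False
 True |  True | False |       False       |    False    |     True    |    False     | False
 True | False |  True |       False       |     True    |     True    |    False     | False
 True | False | False |       False       |    False    |     True    |    False     | False
False |  True |  True |       False       |    False    |     True    |    False     | False
False |  True | False |       False       |     True    |     True    |    False     | False
False | False |  True |       False       |    False    |    False    |     True     | False
False | False | False |       False       |     True    |    False    |     True     | False
Every row is False, so the formula is a contradiction.

contradiction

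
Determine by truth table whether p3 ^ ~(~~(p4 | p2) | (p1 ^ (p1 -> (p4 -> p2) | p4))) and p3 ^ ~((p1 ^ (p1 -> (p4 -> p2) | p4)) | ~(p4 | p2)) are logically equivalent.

not equivalent

p1 | p2 | p3 | p4 | φ | ψ
-- | -- | -- | -- | - | -
T  | T  | T  | T  | T | F
T  | T  | T  | F  | T | F
T  | T  | F  | T  | F | T
T  | T  | F  | F  | F | T
T  | F  | T  | T  | T | F
T  | F  | T  | F  | F | T
T  | F  | F  | T  | F | T
T  | F  | F  | F  | T | F
F  | T  | T  | T  | T | T
F  | T  | T  | F  | T | T
F  | T  | F  | T  | F | F
F  | T  | F  | F  | F | F
F  | F  | T  | T  | T | T
F  | F  | T  | F  | T | T
F  | F  | F  | T  | F | F
F  | F  | F  | F  | F | F
The columns differ at p1=T, p2=T, p3=T, p4=T (φ=T, ψ=F), so they are not equivalent.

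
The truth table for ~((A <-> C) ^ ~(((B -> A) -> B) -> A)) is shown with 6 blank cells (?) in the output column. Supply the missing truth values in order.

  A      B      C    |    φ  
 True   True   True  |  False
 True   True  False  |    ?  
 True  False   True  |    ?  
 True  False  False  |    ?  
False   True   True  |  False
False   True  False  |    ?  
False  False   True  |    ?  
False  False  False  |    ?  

Row A=True, B=True, C=False: (A <-> C) = False, ~(((B -> A) -> B) -> A) = False, ((A <-> C) ^ ~(((B -> A) -> B) -> A)) = False, so the formula = True.
Row A=True, B=False, C=True: (A <-> C) = True, ~(((B -> A) -> B) -> A) = False, ((A <-> C) ^ ~(((B -> A) -> B) -> A)) = True, so the formula = False.
Row A=True, B=False, C=False: (A <-> C) = False, ~(((B -> A) -> B) -> A) = False, ((A <-> C) ^ ~(((B -> A) -> B) -> A)) = False, so the formula = True.
Row A=False, B=True, C=False: (A <-> C) = True, ~(((B -> A) -> B) -> A) = True, ((A <-> C) ^ ~(((B -> A) -> B) -> A)) = False, so the formula = True.
Row A=False, B=False, C=True: (A <-> C) = False, ~(((B -> A) -> B) -> A) = False, ((A <-> C) ^ ~(((B -> A) -> B) -> A)) = False, so the formula = True.
Row A=False, B=False, C=False: (A <-> C) = True, ~(((B -> A) -> B) -> A) = False, ((A <-> C) ^ ~(((B -> A) -> B) -> A)) = True, so the formula = False.

True, False, True, True, True, False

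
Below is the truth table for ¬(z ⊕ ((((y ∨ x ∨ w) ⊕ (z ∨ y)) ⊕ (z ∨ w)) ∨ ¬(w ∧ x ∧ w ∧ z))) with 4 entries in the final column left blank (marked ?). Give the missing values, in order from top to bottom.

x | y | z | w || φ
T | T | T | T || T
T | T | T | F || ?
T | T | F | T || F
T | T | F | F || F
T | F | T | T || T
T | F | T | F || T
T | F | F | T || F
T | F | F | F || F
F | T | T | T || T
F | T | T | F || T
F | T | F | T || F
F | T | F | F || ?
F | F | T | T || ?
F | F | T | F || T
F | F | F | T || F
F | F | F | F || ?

T, F, T, F

Row x=T, y=T, z=T, w=F: ((((y ∨ x ∨ w) ⊕ (z ∨ y)) ⊕ (z ∨ w)) ∨ ¬(w ∧ x ∧ w ∧ z)) = T, (z ⊕ ((((y ∨ x ∨ w) ⊕ (z ∨ y)) ⊕ (z ∨ w)) ∨ ¬(w ∧ x ∧ w ∧ z))) = F, so the formula = T.
Row x=F, y=T, z=F, w=F: ((((y ∨ x ∨ w) ⊕ (z ∨ y)) ⊕ (z ∨ w)) ∨ ¬(w ∧ x ∧ w ∧ z)) = T, (z ⊕ ((((y ∨ x ∨ w) ⊕ (z ∨ y)) ⊕ (z ∨ w)) ∨ ¬(w ∧ x ∧ w ∧ z))) = T, so the formula = F.
Row x=F, y=F, z=T, w=T: ((((y ∨ x ∨ w) ⊕ (z ∨ y)) ⊕ (z ∨ w)) ∨ ¬(w ∧ x ∧ w ∧ z)) = T, (z ⊕ ((((y ∨ x ∨ w) ⊕ (z ∨ y)) ⊕ (z ∨ w)) ∨ ¬(w ∧ x ∧ w ∧ z))) = F, so the formula = T.
Row x=F, y=F, z=F, w=F: ((((y ∨ x ∨ w) ⊕ (z ∨ y)) ⊕ (z ∨ w)) ∨ ¬(w ∧ x ∧ w ∧ z)) = T, (z ⊕ ((((y ∨ x ∨ w) ⊕ (z ∨ y)) ⊕ (z ∨ w)) ∨ ¬(w ∧ x ∧ w ∧ z))) = T, so the formula = F.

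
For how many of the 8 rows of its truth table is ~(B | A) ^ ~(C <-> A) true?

4

A  B  C     (~(B | A) ^ ~(C <-> A))
T  T  T                F           
T  T  F                T           
T  F  T                F           
T  F  F                T           
F  T  T                T           
F  T  F                F           
F  F  T                F           
F  F  F                T           
The formula is true on 4 of the 8 rows.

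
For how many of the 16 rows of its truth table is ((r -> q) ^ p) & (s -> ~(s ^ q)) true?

6

p | q | r | s | φ
- | - | - | - | -
T | T | T | T | F
T | T | T | F | F
T | T | F | T | F
T | T | F | F | F
T | F | T | T | F
T | F | T | F | T
T | F | F | T | F
T | F | F | F | F
F | T | T | T | T
F | T | T | F | T
F | T | F | T | T
F | T | F | F | T
F | F | T | T | F
F | F | T | F | F
F | F | F | T | F
F | F | F | F | T
The formula is true on 6 of the 16 rows.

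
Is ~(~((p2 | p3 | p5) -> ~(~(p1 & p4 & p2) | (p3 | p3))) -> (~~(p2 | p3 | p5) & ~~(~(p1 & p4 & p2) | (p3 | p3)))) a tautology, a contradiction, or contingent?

p1 | p2 | p3 | p4 | p5 || φ
0  | 0  | 0  | 0  | 0  || 0
0  | 0  | 0  | 0  | 1  || 0
0  | 0  | 0  | 1  | 0  || 0
0  | 0  | 0  | 1  | 1  || 0
0  | 0  | 1  | 0  | 0  || 0
0  | 0  | 1  | 0  | 1  || 0
0  | 0  | 1  | 1  | 0  || 0
0  | 0  | 1  | 1  | 1  || 0
0  | 1  | 0  | 0  | 0  || 0
0  | 1  | 0  | 0  | 1  || 0
0  | 1  | 0  | 1  | 0  || 0
0  | 1  | 0  | 1  | 1  || 0
0  | 1  | 1  | 0  | 0  || 0
0  | 1  | 1  | 0  | 1  || 0
0  | 1  | 1  | 1  | 0  || 0
0  | 1  | 1  | 1  | 1  || 0
1  | 0  | 0  | 0  | 0  || 0
1  | 0  | 0  | 0  | 1  || 0
1  | 0  | 0  | 1  | 0  || 0
1  | 0  | 0  | 1  | 1  || 0
1  | 0  | 1  | 0  | 0  || 0
1  | 0  | 1  | 0  | 1  || 0
1  | 0  | 1  | 1  | 0  || 0
1  | 0  | 1  | 1  | 1  || 0
1  | 1  | 0  | 0  | 0  || 0
1  | 1  | 0  | 0  | 1  || 0
1  | 1  | 0  | 1  | 0  || 0
1  | 1  | 0  | 1  | 1  || 0
1  | 1  | 1  | 0  | 0  || 0
1  | 1  | 1  | 0  | 1  || 0
1  | 1  | 1  | 1  | 0  || 0
1  | 1  | 1  | 1  | 1  || 0
Every row is 0, so the formula is a contradiction.

contradiction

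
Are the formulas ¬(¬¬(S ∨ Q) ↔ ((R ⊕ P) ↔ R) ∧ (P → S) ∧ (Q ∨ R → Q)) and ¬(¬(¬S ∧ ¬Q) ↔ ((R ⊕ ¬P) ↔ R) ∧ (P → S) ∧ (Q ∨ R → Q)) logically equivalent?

P | Q | R | S || φ | ψ
1 | 1 | 1 | 1 || 1 | 0
1 | 1 | 1 | 0 || 1 | 1
1 | 1 | 0 | 1 || 1 | 0
1 | 1 | 0 | 0 || 1 | 1
1 | 0 | 1 | 1 || 1 | 1
1 | 0 | 1 | 0 || 0 | 0
1 | 0 | 0 | 1 || 1 | 0
1 | 0 | 0 | 0 || 0 | 0
0 | 1 | 1 | 1 || 0 | 1
0 | 1 | 1 | 0 || 0 | 1
0 | 1 | 0 | 1 || 0 | 1
0 | 1 | 0 | 0 || 0 | 1
0 | 0 | 1 | 1 || 1 | 1
0 | 0 | 1 | 0 || 0 | 0
0 | 0 | 0 | 1 || 0 | 1
0 | 0 | 0 | 0 || 1 | 0
The columns differ at P=1, Q=1, R=1, S=1 (φ=1, ψ=0), so they are not equivalent.

not equivalent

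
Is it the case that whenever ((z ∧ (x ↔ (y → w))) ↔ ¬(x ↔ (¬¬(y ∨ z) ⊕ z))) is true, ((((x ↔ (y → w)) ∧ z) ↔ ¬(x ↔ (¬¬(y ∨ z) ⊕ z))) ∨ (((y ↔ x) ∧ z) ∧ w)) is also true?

yes

x | y | z | w || φ | ψ
T | T | T | T || T | T
T | T | T | F || F | F
T | T | F | T || T | T
T | T | F | F || T | T
T | F | T | T || T | T
T | F | T | F || T | T
T | F | F | T || F | F
T | F | F | F || F | F
F | T | T | T || T | T
F | T | T | F || F | F
F | T | F | T || F | F
F | T | F | F || F | F
F | F | T | T || T | T
F | F | T | F || T | T
F | F | F | T || T | T
F | F | F | F || T | T
In every row where φ is true, ψ is also true, so φ ⊨ ψ.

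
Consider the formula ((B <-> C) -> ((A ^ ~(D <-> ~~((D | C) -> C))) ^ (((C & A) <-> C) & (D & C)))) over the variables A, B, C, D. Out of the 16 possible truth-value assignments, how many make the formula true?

A  B  C  D     (B <-> C)  (D | C)  ((D | C) -> C)  ~((D | C) -> C)  ~~((D | C) -> C)  (D <-> ~~((D | C) -> C))  ~(D <-> ~~((D | C) -> C))  (C & A)  ((C & A) <-> C)  (D & C)  (((C & A) <-> C) & (D & C))  φ
T  T  T  T         T         T           T                F                T                     T                          F                 T            T            T                  T               F
T  T  T  F         T         T           T                F                T                     F                          T                 T            T            F                  F               F
T  T  F  T         F         T           F                T                F                     F                          T                 F            T            F                  F               T
T  T  F  F         F         F           T                F                T                     F                          T                 F            T            F                  F               T
T  F  T  T         F         T           T                F                T                     T                          F                 T            T            T                  T               T
T  F  T  F         F         T           T                F                T                     F                          T                 T            T            F                  F               T
T  F  F  T         T         T           F                T                F                     F                          T                 F            T            F                  F               F
T  F  F  F         T         F           T                F                T                     F                          T                 F            T            F                  F               F
F  T  T  T         T         T           T                F                T                     T                          F                 F            F            T                  F               F
F  T  T  F         T         T           T                F                T                     F                          T                 F            F            F                  F               T
F  T  F  T         F         T           F                T                F                     F                          T                 F            T            F                  F               T
F  T  F  F         F         F           T                F                T                     F                          T                 F            T            F                  F               T
F  F  T  T         F         T           T                F                T                     T                          F                 F            F            T                  F               T
F  F  T  F         F         T           T                F                T                     F                          T                 F            F            F                  F               T
F  F  F  T         T         T           F                T                F                     F                          T                 F            T            F                  F               T
F  F  F  F         T         F           T                F                T                     F                          T                 F            T            F                  F               T
The formula is true on 11 of the 16 rows.

11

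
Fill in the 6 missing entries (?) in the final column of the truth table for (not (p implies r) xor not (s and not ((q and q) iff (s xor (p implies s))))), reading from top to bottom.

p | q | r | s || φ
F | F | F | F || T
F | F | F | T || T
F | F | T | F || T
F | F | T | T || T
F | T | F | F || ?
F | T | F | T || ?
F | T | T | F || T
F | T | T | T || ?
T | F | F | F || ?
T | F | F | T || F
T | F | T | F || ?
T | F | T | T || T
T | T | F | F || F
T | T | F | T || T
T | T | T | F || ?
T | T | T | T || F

Row p=F, q=T, r=F, s=F: not (p implies r) = F, not (s and not ((q and q) iff (s xor (p implies s)))) = T, so the formula = T.
Row p=F, q=T, r=F, s=T: not (p implies r) = F, not (s and not ((q and q) iff (s xor (p implies s)))) = F, so the formula = F.
Row p=F, q=T, r=T, s=T: not (p implies r) = F, not (s and not ((q and q) iff (s xor (p implies s)))) = F, so the formula = F.
Row p=T, q=F, r=F, s=F: not (p implies r) = T, not (s and not ((q and q) iff (s xor (p implies s)))) = T, so the formula = F.
Row p=T, q=F, r=T, s=F: not (p implies r) = F, not (s and not ((q and q) iff (s xor (p implies s)))) = T, so the formula = T.
Row p=T, q=T, r=T, s=F: not (p implies r) = F, not (s and not ((q and q) iff (s xor (p implies s)))) = T, so the formula = T.

T, F, F, F, T, T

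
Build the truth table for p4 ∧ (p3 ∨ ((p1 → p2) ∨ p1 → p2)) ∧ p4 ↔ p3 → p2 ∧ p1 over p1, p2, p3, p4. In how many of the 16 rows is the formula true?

6

p1 | p2 | p3 | p4 || φ
1  | 1  | 1  | 1  || 1
1  | 1  | 1  | 0  || 0
1  | 1  | 0  | 1  || 1
1  | 1  | 0  | 0  || 0
1  | 0  | 1  | 1  || 0
1  | 0  | 1  | 0  || 1
1  | 0  | 0  | 1  || 0
1  | 0  | 0  | 0  || 0
0  | 1  | 1  | 1  || 0
0  | 1  | 1  | 0  || 1
0  | 1  | 0  | 1  || 1
0  | 1  | 0  | 0  || 0
0  | 0  | 1  | 1  || 0
0  | 0  | 1  | 0  || 1
0  | 0  | 0  | 1  || 0
0  | 0  | 0  | 0  || 0
The formula is true on 6 of the 16 rows.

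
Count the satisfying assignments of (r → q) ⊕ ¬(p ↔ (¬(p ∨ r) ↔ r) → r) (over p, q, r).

2

p | q | r | φ
- | - | - | -
0 | 0 | 0 | 0
0 | 0 | 1 | 1
0 | 1 | 0 | 0
0 | 1 | 1 | 0
1 | 0 | 0 | 0
1 | 0 | 1 | 0
1 | 1 | 0 | 0
1 | 1 | 1 | 1
The formula is true on 2 of the 8 rows.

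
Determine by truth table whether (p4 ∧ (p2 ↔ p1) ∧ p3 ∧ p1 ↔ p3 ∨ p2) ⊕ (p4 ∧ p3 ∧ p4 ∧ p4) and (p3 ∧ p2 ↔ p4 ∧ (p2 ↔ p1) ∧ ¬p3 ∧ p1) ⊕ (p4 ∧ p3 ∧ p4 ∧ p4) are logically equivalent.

not equivalent

p1  p2  p3  p4  |  φ  ψ
F   F   F   F   |  T  T
F   F   F   T   |  T  T
F   F   T   F   |  F  T
F   F   T   T   |  T  F
F   T   F   F   |  F  T
F   T   F   T   |  F  T
F   T   T   F   |  F  F
F   T   T   T   |  T  T
T   F   F   F   |  T  T
T   F   F   T   |  T  T
T   F   T   F   |  F  T
T   F   T   T   |  T  F
T   T   F   F   |  F  T
T   T   F   T   |  F  F
T   T   T   F   |  F  F
T   T   T   T   |  F  T
The columns differ at p1=F, p2=F, p3=T, p4=F (φ=F, ψ=T), so they are not equivalent.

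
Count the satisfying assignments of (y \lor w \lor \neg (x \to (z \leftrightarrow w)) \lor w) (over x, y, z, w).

13

x | y | z | w || φ
1 | 1 | 1 | 1 || 1
1 | 1 | 1 | 0 || 1
1 | 1 | 0 | 1 || 1
1 | 1 | 0 | 0 || 1
1 | 0 | 1 | 1 || 1
1 | 0 | 1 | 0 || 1
1 | 0 | 0 | 1 || 1
1 | 0 | 0 | 0 || 0
0 | 1 | 1 | 1 || 1
0 | 1 | 1 | 0 || 1
0 | 1 | 0 | 1 || 1
0 | 1 | 0 | 0 || 1
0 | 0 | 1 | 1 || 1
0 | 0 | 1 | 0 || 0
0 | 0 | 0 | 1 || 1
0 | 0 | 0 | 0 || 0
The formula is true on 13 of the 16 rows.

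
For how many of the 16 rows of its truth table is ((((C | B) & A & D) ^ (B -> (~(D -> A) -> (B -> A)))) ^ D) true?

13

A | B | C | D || φ
F | F | F | F || T
F | F | F | T || F
F | F | T | F || T
F | F | T | T || F
F | T | F | F || T
F | T | F | T || T
F | T | T | F || T
F | T | T | T || T
T | F | F | F || T
T | F | F | T || F
T | F | T | F || T
T | F | T | T || T
T | T | F | F || T
T | T | F | T || T
T | T | T | F || T
T | T | T | T || T
The formula is true on 13 of the 16 rows.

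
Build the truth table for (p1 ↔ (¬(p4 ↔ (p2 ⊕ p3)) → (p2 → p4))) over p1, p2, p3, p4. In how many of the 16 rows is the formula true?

p1 | p2 | p3 | p4 || φ
F  | F  | F  | F  || F
F  | F  | F  | T  || F
F  | F  | T  | F  || F
F  | F  | T  | T  || F
F  | T  | F  | F  || T
F  | T  | F  | T  || F
F  | T  | T  | F  || F
F  | T  | T  | T  || F
T  | F  | F  | F  || T
T  | F  | F  | T  || T
T  | F  | T  | F  || T
T  | F  | T  | T  || T
T  | T  | F  | F  || F
T  | T  | F  | T  || T
T  | T  | T  | F  || T
T  | T  | T  | T  || T
The formula is true on 8 of the 16 rows.

8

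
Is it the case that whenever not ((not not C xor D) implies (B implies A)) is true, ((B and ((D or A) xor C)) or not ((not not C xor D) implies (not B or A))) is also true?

yes

  A   |   B   |   C   |   D   ||   φ   |   ψ  
 True |  True |  True |  True || False | False
 True |  True |  True | False || False | False
 True |  True | False |  True || False |  True
 True |  True | False | False || False |  True
 True | False |  True |  True || False | False
 True | False |  True | False || False | False
 True | False | False |  True || False | False
 True | False | False | False || False | False
False |  True |  True |  True || False | False
False |  True |  True | False ||  True |  True
False |  True | False |  True ||  True |  True
False |  True | False | False || False | False
False | False |  True |  True || False | False
False | False |  True | False || False | False
False | False | False |  True || False | False
False | False | False | False || False | False
In every row where φ is true, ψ is also true, so φ ⊨ ψ.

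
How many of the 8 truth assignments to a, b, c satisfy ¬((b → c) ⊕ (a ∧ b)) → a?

a | b | c | (b → c) | (a ∧ b) | ((b → c) ⊕ (a ∧ b)) | ¬((b → c) ⊕ (a ∧ b)) | (¬((b → c) ⊕ (a ∧ b)) → a)
- | - | - | ------- | ------- | ------------------- | -------------------- | --------------------------
F | F | F |    T    |    F    |          T          |          F           |             T             
F | F | T |    T    |    F    |          T          |          F           |             T             
F | T | F |    F    |    F    |          F          |          T           |             F             
F | T | T |    T    |    F    |          T          |          F           |             T             
T | F | F |    T    |    F    |          T          |          F           |             T             
T | F | T |    T    |    F    |          T          |          F           |             T             
T | T | F |    F    |    T    |          T          |          F           |             T             
T | T | T |    T    |    T    |          F          |          T           |             T             
The formula is true on 7 of the 8 rows.

7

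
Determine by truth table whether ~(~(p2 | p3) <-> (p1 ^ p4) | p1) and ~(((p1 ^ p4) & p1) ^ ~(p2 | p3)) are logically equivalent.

p1  p2  p3  p4  |  φ  ψ
F   F   F   F   |  T  F
F   F   F   T   |  F  F
F   F   T   F   |  F  T
F   F   T   T   |  T  T
F   T   F   F   |  F  T
F   T   F   T   |  T  T
F   T   T   F   |  F  T
F   T   T   T   |  T  T
T   F   F   F   |  F  T
T   F   F   T   |  F  F
T   F   T   F   |  T  F
T   F   T   T   |  T  T
T   T   F   F   |  T  F
T   T   F   T   |  T  T
T   T   T   F   |  T  F
T   T   T   T   |  T  T
The columns differ at p1=F, p2=F, p3=F, p4=F (φ=T, ψ=F), so they are not equivalent.

not equivalent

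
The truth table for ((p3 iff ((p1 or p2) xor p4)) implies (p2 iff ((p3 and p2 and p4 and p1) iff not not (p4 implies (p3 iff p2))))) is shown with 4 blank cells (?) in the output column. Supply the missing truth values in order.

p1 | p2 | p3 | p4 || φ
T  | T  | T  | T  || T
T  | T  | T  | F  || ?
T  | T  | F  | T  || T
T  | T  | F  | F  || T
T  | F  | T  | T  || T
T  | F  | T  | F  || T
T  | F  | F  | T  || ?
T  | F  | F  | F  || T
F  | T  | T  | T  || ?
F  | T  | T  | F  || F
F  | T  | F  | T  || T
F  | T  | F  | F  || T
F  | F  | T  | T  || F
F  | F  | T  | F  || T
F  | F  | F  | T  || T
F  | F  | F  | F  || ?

Row p1=T, p2=T, p3=T, p4=F: (p3 iff ((p1 or p2) xor p4)) = T, (p2 iff ((p3 and p2 and p4 and p1) iff not not (p4 implies (p3 iff p2)))) = F, so the formula = F.
Row p1=T, p2=F, p3=F, p4=T: (p3 iff ((p1 or p2) xor p4)) = T, (p2 iff ((p3 and p2 and p4 and p1) iff not not (p4 implies (p3 iff p2)))) = T, so the formula = T.
Row p1=F, p2=T, p3=T, p4=T: (p3 iff ((p1 or p2) xor p4)) = F, (p2 iff ((p3 and p2 and p4 and p1) iff not not (p4 implies (p3 iff p2)))) = F, so the formula = T.
Row p1=F, p2=F, p3=F, p4=F: (p3 iff ((p1 or p2) xor p4)) = T, (p2 iff ((p3 and p2 and p4 and p1) iff not not (p4 implies (p3 iff p2)))) = T, so the formula = T.

F, T, T, T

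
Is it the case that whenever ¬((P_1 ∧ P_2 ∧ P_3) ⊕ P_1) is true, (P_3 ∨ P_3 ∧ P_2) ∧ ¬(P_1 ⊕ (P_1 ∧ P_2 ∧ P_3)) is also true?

 P_1  |  P_2  |  P_3  ||   φ   |   ψ  
False | False | False ||  True | False
False | False |  True ||  True |  True
False |  True | False ||  True | False
False |  True |  True ||  True |  True
 True | False | False || False | False
 True | False |  True || False | False
 True |  True | False || False | False
 True |  True |  True ||  True |  True
At P_1=False, P_2=False, P_3=False we have φ true but ψ false, so φ does not entail ψ.

no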